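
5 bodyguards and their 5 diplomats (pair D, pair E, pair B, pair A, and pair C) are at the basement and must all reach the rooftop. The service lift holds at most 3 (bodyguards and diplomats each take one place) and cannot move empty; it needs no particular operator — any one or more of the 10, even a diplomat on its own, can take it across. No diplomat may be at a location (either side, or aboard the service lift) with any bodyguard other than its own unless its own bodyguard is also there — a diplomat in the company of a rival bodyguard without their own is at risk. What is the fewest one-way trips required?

Counting alone: each trip to the rooftop takes at most 3 across and each return brings at least 1 back, so after t trips out (and t−1 returns) at most 3t − (t−1) of the 10 are across; that first reaches 10 at t = 5, so at least 9 crossings are needed.
The safety rule pushes this higher. Following every safe sequence of crossings, the most of the 10 that can be at the rooftop as the service lift arrives there on crossing 9 is 9 — never all 10.
So no plan with fewer than 11 crossings exists, and this one achieves 11:
1. bodyguard D and diplomat D cross → the rooftop.
2. bodyguard D crosses ← the basement.
3. diplomat A, diplomat B, and diplomat E cross → the rooftop.
4. diplomat D crosses ← the basement.
5. bodyguard A, bodyguard B, and bodyguard E cross → the rooftop.
6. bodyguard E and diplomat E cross ← the basement.
7. bodyguard C, bodyguard D, and bodyguard E cross → the rooftop.
8. diplomat B crosses ← the basement.
9. diplomat D and diplomat E cross → the rooftop.
10. diplomat D crosses ← the basement.
11. diplomat B, diplomat C, and diplomat D cross → the rooftop.

11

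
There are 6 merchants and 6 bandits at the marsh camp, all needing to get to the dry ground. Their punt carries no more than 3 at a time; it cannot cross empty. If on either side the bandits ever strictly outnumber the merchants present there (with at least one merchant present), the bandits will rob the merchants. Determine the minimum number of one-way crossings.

impossible

Following every safe sequence of crossings from the start, the most of the 12 that can be at the dry ground as the punt arrives there on crossings 1, 3, 5 is 3, 5, 6 respectively; the best ever achieved is 6 of 12.
From crossing 7 on, no configuration arises that was not already reachable earlier: only 17 distinct safe configurations (who is on which side, and where the punt is) can ever be reached, none of them has everyone across, and every continuation just revisits them. They are: 0 merchants + 0 bandits across (punt back at the start); 0 merchants + 1 bandit across (punt there); 0 merchants + 1 bandit across (punt back at the start); 0 merchants + 2 bandits across (punt there); 0 merchants + 2 bandits across (punt back at the start); 0 merchants + 3 bandits across (punt there); 0 merchants + 3 bandits across (punt back at the start); 0 merchants + 4 bandits across (punt there); 0 merchants + 4 bandits across (punt back at the start); 0 merchants + 5 bandits across (punt there); 0 merchants + 5 bandits across (punt back at the start); 0 merchants + 6 bandits across (punt there); 1 merchant + 1 bandit across (punt there); 1 merchant + 1 bandit across (punt back at the start); 2 merchants + 2 bandits across (punt there); 2 merchants + 2 bandits across (punt back at the start); 3 merchants + 3 bandits across (punt there). So no valid plan exists.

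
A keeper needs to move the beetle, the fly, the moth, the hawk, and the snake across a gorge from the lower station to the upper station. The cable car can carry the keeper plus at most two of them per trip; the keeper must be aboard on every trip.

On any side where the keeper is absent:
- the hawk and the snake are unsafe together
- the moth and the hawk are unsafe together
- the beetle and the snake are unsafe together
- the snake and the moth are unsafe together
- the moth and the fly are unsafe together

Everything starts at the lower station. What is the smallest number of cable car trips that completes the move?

7

Counting alone: the keeper can take at most 2 across per trip to the upper station, so moving all 5 needs at least 3 loaded trips out, with a return between consecutive ones — at least 5 crossings.
The safety rule pushes this higher. Following every safe sequence of crossings, the most of the 5 that can be at the upper station as the cable car arrives there on crossing 5 is 4 — never all 5.
So no plan with fewer than 7 crossings exists, and this one achieves 7:
1. Keeper goes to the upper station with the moth and the snake.  [the lower station: the beetle, the fly, the hawk | the upper station: the moth, the snake]
2. Keeper goes back to the lower station with the moth.  [the lower station: the beetle, the fly, the hawk, the moth | the upper station: the snake]
3. Keeper goes to the upper station with the beetle and the moth.  [the lower station: the fly, the hawk | the upper station: the beetle, the moth, the snake]
4. Keeper goes back to the lower station with the snake.  [the lower station: the fly, the hawk, the snake | the upper station: the beetle, the moth]
5. Keeper goes to the upper station with the fly and the hawk.  [the lower station: the snake | the upper station: the beetle, the fly, the hawk, the moth]
6. Keeper goes back to the lower station with the moth.  [the lower station: the moth, the snake | the upper station: the beetle, the fly, the hawk]
7. Keeper goes to the upper station with the moth and the snake.  [the lower station: — | the upper station: the beetle, the fly, the hawk, the moth, the snake]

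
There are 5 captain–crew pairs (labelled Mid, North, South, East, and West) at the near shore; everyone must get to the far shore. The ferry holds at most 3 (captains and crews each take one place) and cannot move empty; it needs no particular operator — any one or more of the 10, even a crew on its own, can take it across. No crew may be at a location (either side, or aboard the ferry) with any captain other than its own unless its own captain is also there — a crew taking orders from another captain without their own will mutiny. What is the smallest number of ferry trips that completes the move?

11

Counting alone: each trip to the far shore takes at most 3 across and each return brings at least 1 back, so after t trips out (and t−1 returns) at most 3t − (t−1) of the 10 are across; that first reaches 10 at t = 5, so at least 9 crossings are needed.
The safety rule pushes this higher. Following every safe sequence of crossings, the most of the 10 that can be at the far shore as the ferry arrives there on crossing 9 is 9 — never all 10.
So no plan with fewer than 11 crossings exists, and this one achieves 11:
1. captain Mid and crew Mid cross → the far shore.
2. captain Mid crosses ← the near shore.
3. crew East, crew North, and crew South cross → the far shore.
4. crew Mid crosses ← the near shore.
5. captain East, captain North, and captain South cross → the far shore.
6. captain North and crew North cross ← the near shore.
7. captain Mid, captain North, and captain West cross → the far shore.
8. crew South crosses ← the near shore.
9. crew Mid and crew North cross → the far shore.
10. crew Mid crosses ← the near shore.
11. crew Mid, crew South, and crew West cross → the far shore.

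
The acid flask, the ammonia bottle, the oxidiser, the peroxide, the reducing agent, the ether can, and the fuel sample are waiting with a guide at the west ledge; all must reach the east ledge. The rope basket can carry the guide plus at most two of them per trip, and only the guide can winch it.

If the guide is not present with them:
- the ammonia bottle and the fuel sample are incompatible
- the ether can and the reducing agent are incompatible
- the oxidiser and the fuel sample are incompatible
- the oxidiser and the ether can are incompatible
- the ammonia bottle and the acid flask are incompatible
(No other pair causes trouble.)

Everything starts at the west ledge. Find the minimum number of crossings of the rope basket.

impossible

Whatever the first load, the items left behind include a forbidden pair without the guide. No opening move is safe, so no plan exists.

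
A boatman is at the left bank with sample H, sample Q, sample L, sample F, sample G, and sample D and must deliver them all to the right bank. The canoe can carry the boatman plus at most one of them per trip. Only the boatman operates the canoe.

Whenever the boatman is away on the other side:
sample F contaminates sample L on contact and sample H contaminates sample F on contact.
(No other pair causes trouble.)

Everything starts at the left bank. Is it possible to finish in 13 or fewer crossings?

Yes — this plan uses 13 crossings (≤ 13):
1. Boatman goes to the right bank with sample F.  [the left bank: sample D, sample G, sample H, sample L, sample Q | the right bank: sample F]
2. Boatman goes back to the left bank alone.  [the left bank: sample D, sample G, sample H, sample L, sample Q | the right bank: sample F]
3. Boatman goes to the right bank with sample H.  [the left bank: sample D, sample G, sample L, sample Q | the right bank: sample F, sample H]
4. Boatman goes back to the left bank with sample F.  [the left bank: sample D, sample F, sample G, sample L, sample Q | the right bank: sample H]
5. Boatman goes to the right bank with sample L.  [the left bank: sample D, sample F, sample G, sample Q | the right bank: sample H, sample L]
6. Boatman goes back to the left bank alone.  [the left bank: sample D, sample F, sample G, sample Q | the right bank: sample H, sample L]
7. Boatman goes to the right bank with sample Q.  [the left bank: sample D, sample F, sample G | the right bank: sample H, sample L, sample Q]
8. Boatman goes back to the left bank alone.  [the left bank: sample D, sample F, sample G | the right bank: sample H, sample L, sample Q]
9. Boatman goes to the right bank with sample G.  [the left bank: sample D, sample F | the right bank: sample G, sample H, sample L, sample Q]
10. Boatman goes back to the left bank alone.  [the left bank: sample D, sample F | the right bank: sample G, sample H, sample L, sample Q]
11. Boatman goes to the right bank with sample D.  [the left bank: sample F | the right bank: sample D, sample G, sample H, sample L, sample Q]
12. Boatman goes back to the left bank alone.  [the left bank: sample F | the right bank: sample D, sample G, sample H, sample L, sample Q]
13. Boatman goes to the right bank with sample F.  [the left bank: — | the right bank: sample D, sample F, sample G, sample H, sample L, sample Q]

Yes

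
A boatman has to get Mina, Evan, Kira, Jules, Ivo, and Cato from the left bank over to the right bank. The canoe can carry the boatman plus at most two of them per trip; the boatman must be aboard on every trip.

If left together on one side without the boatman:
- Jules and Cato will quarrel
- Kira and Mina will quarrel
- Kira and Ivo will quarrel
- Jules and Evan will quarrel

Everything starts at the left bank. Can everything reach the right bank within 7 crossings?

Yes

Yes — this plan uses 7 crossings (≤ 7):
1. Boatman goes to the right bank with Jules and Kira.
2. Boatman goes back to the left bank alone.
3. Boatman goes to the right bank with Evan and Mina.
4. Boatman goes back to the left bank with Jules and Kira.
5. Boatman goes to the right bank with Cato and Ivo.
6. Boatman goes back to the left bank alone.
7. Boatman goes to the right bank with Jules and Kira.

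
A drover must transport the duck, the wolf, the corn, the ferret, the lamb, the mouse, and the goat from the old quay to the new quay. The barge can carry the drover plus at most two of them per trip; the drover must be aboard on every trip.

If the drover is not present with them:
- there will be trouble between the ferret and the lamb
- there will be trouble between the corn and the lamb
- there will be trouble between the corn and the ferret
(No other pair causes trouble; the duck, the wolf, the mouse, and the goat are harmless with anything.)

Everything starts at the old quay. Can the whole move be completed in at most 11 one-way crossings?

Yes — this plan uses 11 crossings (≤ 11):
1. Drover goes to the new quay with the corn and the ferret.
2. Drover goes back to the old quay with the corn.
3. Drover goes to the new quay with the corn and the duck.
4. Drover goes back to the old quay with the corn.
5. Drover goes to the new quay with the corn and the wolf.
6. Drover goes back to the old quay with the corn.
7. Drover goes to the new quay with the corn and the mouse.
8. Drover goes back to the old quay with the corn.
9. Drover goes to the new quay with the corn and the goat.
10. Drover goes back to the old quay with the corn.
11. Drover goes to the new quay with the corn and the lamb.

Yes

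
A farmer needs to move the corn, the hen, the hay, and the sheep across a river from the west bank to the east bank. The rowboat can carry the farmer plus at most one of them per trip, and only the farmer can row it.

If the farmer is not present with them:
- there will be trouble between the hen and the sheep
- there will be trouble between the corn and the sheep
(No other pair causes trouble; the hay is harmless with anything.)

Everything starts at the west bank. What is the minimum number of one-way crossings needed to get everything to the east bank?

Counting alone: the farmer can take at most 1 across per trip to the east bank, so moving all 4 needs at least 4 loaded trips out, with a return between consecutive ones — at least 7 crossings.
The safety rule pushes this higher. Following every safe sequence of crossings, the most of the 4 that can be at the east bank as the rowboat arrives there on crossing 7 is 3 — never all 4.
So no plan with fewer than 9 crossings exists, and this one achieves 9:
1. Farmer goes to the east bank with the sheep.
2. Farmer goes back to the west bank alone.
3. Farmer goes to the east bank with the corn.
4. Farmer goes back to the west bank with the sheep.
5. Farmer goes to the east bank with the hen.
6. Farmer goes back to the west bank alone.
7. Farmer goes to the east bank with the hay.
8. Farmer goes back to the west bank alone.
9. Farmer goes to the east bank with the sheep.

9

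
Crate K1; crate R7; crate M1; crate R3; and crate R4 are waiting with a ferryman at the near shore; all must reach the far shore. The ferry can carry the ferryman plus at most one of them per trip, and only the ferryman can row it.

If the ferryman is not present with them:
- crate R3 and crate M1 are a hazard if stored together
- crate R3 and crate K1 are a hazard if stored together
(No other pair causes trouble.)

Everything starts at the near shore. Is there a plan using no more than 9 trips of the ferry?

Counting alone: the ferryman can take at most 1 across per trip to the far shore, so moving all 5 needs at least 5 loaded trips out, with a return between consecutive ones — at least 9 crossings.
The safety rule pushes this higher. Following every safe sequence of crossings, the most of the 5 that can be at the far shore as the ferry arrives there on crossing 9 is 4 — never all 5.
So the move cannot be finished within 9 crossings. (The shortest complete plan takes 11:)
1. Ferryman goes to the far shore with crate R3.
2. Ferryman goes back to the near shore alone.
3. Ferryman goes to the far shore with crate K1.
4. Ferryman goes back to the near shore with crate R3.
5. Ferryman goes to the far shore with crate M1.
6. Ferryman goes back to the near shore alone.
7. Ferryman goes to the far shore with crate R7.
8. Ferryman goes back to the near shore alone.
9. Ferryman goes to the far shore with crate R4.
10. Ferryman goes back to the near shore alone.
11. Ferryman goes to the far shore with crate R3.

No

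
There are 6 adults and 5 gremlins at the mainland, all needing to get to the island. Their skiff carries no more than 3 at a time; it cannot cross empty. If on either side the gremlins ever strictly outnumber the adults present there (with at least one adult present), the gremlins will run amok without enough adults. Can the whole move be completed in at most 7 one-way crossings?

No

Counting alone: each trip to the island takes at most 3 across and each return brings at least 1 back, so after t trips out (and t−1 returns) at most 3t − (t−1) of the 11 are across; that first reaches 11 at t = 5, so at least 9 crossings are needed.
Since 7 < 9, 7 crossings cannot be enough. (The shortest complete plan in fact takes 9:)
1. 3 gremlins → the island.  (the mainland: 6A 2G; the island: 0A 3G)
2. 1 gremlin ← the mainland.  (the mainland: 6A 3G; the island: 0A 2G)
3. 3 adults → the island.  (the mainland: 3A 3G; the island: 3A 2G)
4. 1 adult ← the mainland.  (the mainland: 4A 3G; the island: 2A 2G)
5. 2 adults and 1 gremlin → the island.  (the mainland: 2A 2G; the island: 4A 3G)
6. 1 adult ← the mainland.  (the mainland: 3A 2G; the island: 3A 3G)
7. 2 adults and 1 gremlin → the island.  (the mainland: 1A 1G; the island: 5A 4G)
8. 1 adult ← the mainland.  (the mainland: 2A 1G; the island: 4A 4G)
9. 2 adults and 1 gremlin → the island.  (the mainland: 0A 0G; the island: 6A 5G)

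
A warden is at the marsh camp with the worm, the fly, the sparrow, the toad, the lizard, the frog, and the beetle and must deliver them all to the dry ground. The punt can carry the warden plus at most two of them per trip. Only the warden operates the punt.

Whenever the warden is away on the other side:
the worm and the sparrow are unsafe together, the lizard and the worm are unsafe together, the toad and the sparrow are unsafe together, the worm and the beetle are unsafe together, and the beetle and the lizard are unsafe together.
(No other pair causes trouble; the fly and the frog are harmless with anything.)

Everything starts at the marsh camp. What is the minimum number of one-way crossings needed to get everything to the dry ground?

impossible

Whatever the first load, the items left behind include a forbidden pair without the warden. No opening move is safe, so no plan exists.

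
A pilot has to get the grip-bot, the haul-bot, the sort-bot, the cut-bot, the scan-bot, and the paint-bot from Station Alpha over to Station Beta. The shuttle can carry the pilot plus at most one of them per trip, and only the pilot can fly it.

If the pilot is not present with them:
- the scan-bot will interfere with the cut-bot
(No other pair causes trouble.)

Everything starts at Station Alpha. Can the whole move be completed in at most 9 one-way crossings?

Counting alone: the pilot can take at most 1 across per trip to Station Beta, so moving all 6 needs at least 6 loaded trips out, with a return between consecutive ones — at least 11 crossings.
Since 9 < 11, 9 crossings cannot be enough. (The shortest complete plan in fact takes 11:)
1. Pilot goes to Station Beta with the cut-bot.  [Station Alpha: the grip-bot, the haul-bot, the paint-bot, the scan-bot, the sort-bot | Station Beta: the cut-bot]
2. Pilot goes back to Station Alpha alone.  [Station Alpha: the grip-bot, the haul-bot, the paint-bot, the scan-bot, the sort-bot | Station Beta: the cut-bot]
3. Pilot goes to Station Beta with the grip-bot.  [Station Alpha: the haul-bot, the paint-bot, the scan-bot, the sort-bot | Station Beta: the cut-bot, the grip-bot]
4. Pilot goes back to Station Alpha alone.  [Station Alpha: the haul-bot, the paint-bot, the scan-bot, the sort-bot | Station Beta: the cut-bot, the grip-bot]
5. Pilot goes to Station Beta with the haul-bot.  [Station Alpha: the paint-bot, the scan-bot, the sort-bot | Station Beta: the cut-bot, the grip-bot, the haul-bot]
6. Pilot goes back to Station Alpha alone.  [Station Alpha: the paint-bot, the scan-bot, the sort-bot | Station Beta: the cut-bot, the grip-bot, the haul-bot]
7. Pilot goes to Station Beta with the sort-bot.  [Station Alpha: the paint-bot, the scan-bot | Station Beta: the cut-bot, the grip-bot, the haul-bot, the sort-bot]
8. Pilot goes back to Station Alpha alone.  [Station Alpha: the paint-bot, the scan-bot | Station Beta: the cut-bot, the grip-bot, the haul-bot, the sort-bot]
9. Pilot goes to Station Beta with the paint-bot.  [Station Alpha: the scan-bot | Station Beta: the cut-bot, the grip-bot, the haul-bot, the paint-bot, the sort-bot]
10. Pilot goes back to Station Alpha alone.  [Station Alpha: the scan-bot | Station Beta: the cut-bot, the grip-bot, the haul-bot, the paint-bot, the sort-bot]
11. Pilot goes to Station Beta with the scan-bot.  [Station Alpha: — | Station Beta: the cut-bot, the grip-bot, the haul-bot, the paint-bot, the scan-bot, the sort-bot]

No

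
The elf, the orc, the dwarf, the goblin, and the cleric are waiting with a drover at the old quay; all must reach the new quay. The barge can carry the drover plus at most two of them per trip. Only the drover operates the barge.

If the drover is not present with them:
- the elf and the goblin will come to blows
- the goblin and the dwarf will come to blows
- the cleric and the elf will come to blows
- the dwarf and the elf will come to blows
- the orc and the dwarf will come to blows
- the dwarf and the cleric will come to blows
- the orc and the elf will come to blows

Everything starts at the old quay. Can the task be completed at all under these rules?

No

Following every safe sequence of crossings from the start, the most of the 5 that can be at the new quay as the barge arrives there on crossings 1, 3 is 2, 3 respectively; the best ever achieved is 3 of 5.
From crossing 5 on, no configuration arises that was not already reachable earlier: only 10 distinct safe configurations (who is on which side, and where the barge is) can ever be reached, none of them has everyone across, and every continuation just revisits them. So no valid plan exists.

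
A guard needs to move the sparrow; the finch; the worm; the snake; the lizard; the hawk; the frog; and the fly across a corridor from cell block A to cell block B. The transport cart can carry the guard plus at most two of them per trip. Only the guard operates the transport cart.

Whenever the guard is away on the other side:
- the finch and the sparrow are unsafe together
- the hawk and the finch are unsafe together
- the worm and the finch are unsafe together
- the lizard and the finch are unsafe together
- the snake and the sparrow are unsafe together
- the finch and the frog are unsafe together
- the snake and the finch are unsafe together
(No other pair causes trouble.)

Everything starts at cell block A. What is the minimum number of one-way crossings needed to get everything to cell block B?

13

Counting alone: the guard can take at most 2 across per trip to cell block B, so moving all 8 needs at least 4 loaded trips out, with a return between consecutive ones — at least 7 crossings.
The safety rule pushes this higher. Following every safe sequence of crossings, the most of the 8 that can be at cell block B as the transport cart arrives there on crossings 7, 9, 11 is 5, 6, 7 respectively — never all 8.
So no plan with fewer than 13 crossings exists, and this one achieves 13:
1. Guard goes to cell block B with the finch and the sparrow.
2. Guard goes back to cell block A with the sparrow.
3. Guard goes to cell block B with the sparrow and the worm.
4. Guard goes back to cell block A with the finch.
5. Guard goes to cell block B with the finch and the lizard.
6. Guard goes back to cell block A with the finch.
7. Guard goes to cell block B with the finch and the hawk.
8. Guard goes back to cell block A with the finch.
9. Guard goes to cell block B with the finch and the frog.
10. Guard goes back to cell block A with the finch.
11. Guard goes to cell block B with the finch and the fly.
12. Guard goes back to cell block A with the finch.
13. Guard goes to cell block B with the finch and the snake.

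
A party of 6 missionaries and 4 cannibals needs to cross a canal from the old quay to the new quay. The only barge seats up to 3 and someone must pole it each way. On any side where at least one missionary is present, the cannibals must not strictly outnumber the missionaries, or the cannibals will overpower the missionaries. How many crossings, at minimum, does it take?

9

Counting alone: each trip to the new quay takes at most 3 across and each return brings at least 1 back, so after t trips out (and t−1 returns) at most 3t − (t−1) of the 10 are across; that first reaches 10 at t = 5, so at least 9 crossings are needed.
The plan below uses exactly 9 crossings, so it is optimal:
1. 2 cannibals → the new quay.  (the old quay: 6M 2C; the new quay: 0M 2C)
2. 1 cannibal ← the old quay.  (the old quay: 6M 3C; the new quay: 0M 1C)
3. 3 cannibals → the new quay.  (the old quay: 6M 0C; the new quay: 0M 4C)
4. 1 cannibal ← the old quay.  (the old quay: 6M 1C; the new quay: 0M 3C)
5. 3 missionaries → the new quay.  (the old quay: 3M 1C; the new quay: 3M 3C)
6. 1 cannibal ← the old quay.  (the old quay: 3M 2C; the new quay: 3M 2C)
7. 1 missionary and 2 cannibals → the new quay.  (the old quay: 2M 0C; the new quay: 4M 4C)
8. 1 cannibal ← the old quay.  (the old quay: 2M 1C; the new quay: 4M 3C)
9. 2 missionaries and 1 cannibal → the new quay.  (the old quay: 0M 0C; the new quay: 6M 4C)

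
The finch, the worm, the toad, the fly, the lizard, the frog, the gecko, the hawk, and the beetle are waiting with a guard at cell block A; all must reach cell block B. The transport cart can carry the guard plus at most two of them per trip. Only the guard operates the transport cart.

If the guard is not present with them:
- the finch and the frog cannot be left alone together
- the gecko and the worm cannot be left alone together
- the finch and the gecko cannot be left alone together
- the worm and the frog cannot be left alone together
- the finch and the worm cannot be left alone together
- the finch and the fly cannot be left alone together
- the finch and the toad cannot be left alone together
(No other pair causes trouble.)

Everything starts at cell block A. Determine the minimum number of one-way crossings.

15

Counting alone: the guard can take at most 2 across per trip to cell block B, so moving all 9 needs at least 5 loaded trips out, with a return between consecutive ones — at least 9 crossings.
The safety rule pushes this higher. Following every safe sequence of crossings, the most of the 9 that can be at cell block B as the transport cart arrives there on crossings 9, 11, 13 is 6, 7, 8 respectively — never all 9.
So no plan with fewer than 15 crossings exists, and this one achieves 15:
1. Guard goes to cell block B with the finch and the worm.
2. Guard goes back to cell block A with the finch.
3. Guard goes to cell block B with the finch and the toad.
4. Guard goes back to cell block A with the finch.
5. Guard goes to cell block B with the finch and the fly.
6. Guard goes back to cell block A with the finch.
7. Guard goes to cell block B with the finch and the lizard.
8. Guard goes back to cell block A with the finch.
9. Guard goes to cell block B with the finch and the hawk.
10. Guard goes back to cell block A with the finch.
11. Guard goes to cell block B with the beetle and the finch.
12. Guard goes back to cell block A with the finch.
13. Guard goes to cell block B with the frog and the gecko.
14. Guard goes back to cell block A with the worm.
15. Guard goes to cell block B with the finch and the worm.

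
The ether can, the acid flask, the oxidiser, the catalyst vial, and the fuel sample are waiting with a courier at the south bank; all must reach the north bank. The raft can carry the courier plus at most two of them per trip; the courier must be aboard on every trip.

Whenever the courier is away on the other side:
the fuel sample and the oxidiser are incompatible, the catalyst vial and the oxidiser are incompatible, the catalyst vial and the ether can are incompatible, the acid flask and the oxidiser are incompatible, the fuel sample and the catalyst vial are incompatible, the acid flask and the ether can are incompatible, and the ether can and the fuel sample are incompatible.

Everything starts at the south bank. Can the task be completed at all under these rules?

Whatever the first load, the items left behind include a forbidden pair without the courier. No opening move is safe, so no plan exists.

No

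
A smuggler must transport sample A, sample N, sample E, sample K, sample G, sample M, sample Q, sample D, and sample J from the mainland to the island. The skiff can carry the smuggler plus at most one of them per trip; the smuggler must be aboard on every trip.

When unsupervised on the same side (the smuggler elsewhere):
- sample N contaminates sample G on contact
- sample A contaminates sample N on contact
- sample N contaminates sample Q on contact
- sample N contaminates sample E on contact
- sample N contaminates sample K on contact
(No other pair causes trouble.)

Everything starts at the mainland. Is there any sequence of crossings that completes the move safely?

Following every safe sequence of crossings from the start, the most of the 9 that can be at the island as the skiff arrives there on crossings 1, 3, 5, 7, 9 is 1, 2, 3, 4, 5 respectively; the best ever achieved is 5 of 9.
From crossing 11 on, no configuration arises that was not already reachable earlier: only 104 distinct safe configurations (who is on which side, and where the skiff is) can ever be reached, none of them has everyone across, and every continuation just revisits them. So no valid plan exists.

No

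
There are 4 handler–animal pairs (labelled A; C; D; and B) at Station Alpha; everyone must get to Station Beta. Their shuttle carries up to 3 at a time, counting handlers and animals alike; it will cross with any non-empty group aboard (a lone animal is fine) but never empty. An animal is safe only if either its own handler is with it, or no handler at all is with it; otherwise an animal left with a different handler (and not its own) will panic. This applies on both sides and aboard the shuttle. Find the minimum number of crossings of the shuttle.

9

Counting alone: each trip to Station Beta takes at most 3 across and each return brings at least 1 back, so after t trips out (and t−1 returns) at most 3t − (t−1) of the 8 are across; that first reaches 8 at t = 4, so at least 7 crossings are needed.
The safety rule pushes this higher. Following every safe sequence of crossings, the most of the 8 that can be at Station Beta as the shuttle arrives there on crossing 7 is 7 — never all 8.
So no plan with fewer than 9 crossings exists, and this one achieves 9:
1. animal A and handler A cross → Station Beta.
2. handler A crosses ← Station Alpha.
3. animal C, handler A, and handler C cross → Station Beta.
4. animal A and handler A cross ← Station Alpha.
5. handler A, handler B, and handler D cross → Station Beta.
6. animal C crosses ← Station Alpha.
7. animal A and animal C cross → Station Beta.
8. animal A crosses ← Station Alpha.
9. animal A, animal B, and animal D cross → Station Beta.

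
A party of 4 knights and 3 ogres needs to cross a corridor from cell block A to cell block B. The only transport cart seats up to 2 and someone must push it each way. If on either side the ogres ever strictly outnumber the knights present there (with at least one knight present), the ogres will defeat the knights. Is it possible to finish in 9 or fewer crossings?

Counting alone: each trip to cell block B takes at most 2 across and each return brings at least 1 back, so after t trips out (and t−1 returns) at most 2t − (t−1) of the 7 are across; that first reaches 7 at t = 6, so at least 11 crossings are needed.
Since 9 < 11, 9 crossings cannot be enough. (The shortest complete plan in fact takes 11:)
1. 2 ogres → cell block B.  (cell block A: 4K 1O; cell block B: 0K 2O)
2. 1 ogre ← cell block A.  (cell block A: 4K 2O; cell block B: 0K 1O)
3. 2 ogres → cell block B.  (cell block A: 4K 0O; cell block B: 0K 3O)
4. 1 ogre ← cell block A.  (cell block A: 4K 1O; cell block B: 0K 2O)
5. 2 knights → cell block B.  (cell block A: 2K 1O; cell block B: 2K 2O)
6. 1 ogre ← cell block A.  (cell block A: 2K 2O; cell block B: 2K 1O)
7. 1 knight and 1 ogre → cell block B.  (cell block A: 1K 1O; cell block B: 3K 2O)
8. 1 knight ← cell block A.  (cell block A: 2K 1O; cell block B: 2K 2O)
9. 1 knight and 1 ogre → cell block B.  (cell block A: 1K 0O; cell block B: 3K 3O)
10. 1 ogre ← cell block A.  (cell block A: 1K 1O; cell block B: 3K 2O)
11. 1 knight and 1 ogre → cell block B.  (cell block A: 0K 0O; cell block B: 4K 3O)

No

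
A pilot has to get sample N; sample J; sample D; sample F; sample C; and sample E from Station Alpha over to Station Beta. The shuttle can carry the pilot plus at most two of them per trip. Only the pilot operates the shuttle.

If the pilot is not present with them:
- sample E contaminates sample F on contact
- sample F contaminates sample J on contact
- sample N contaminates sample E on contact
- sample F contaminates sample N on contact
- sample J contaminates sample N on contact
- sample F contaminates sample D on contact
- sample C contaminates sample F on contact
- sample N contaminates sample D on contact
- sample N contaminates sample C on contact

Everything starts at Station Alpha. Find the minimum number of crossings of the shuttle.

Following every safe sequence of crossings from the start, the most of the 6 that can be at Station Beta as the shuttle arrives there on crossings 1, 3 is 2, 3 respectively; the best ever achieved is 3 of 6.
From crossing 5 on, no configuration arises that was not already reachable earlier: only 12 distinct safe configurations (who is on which side, and where the shuttle is) can ever be reached, none of them has everyone across, and every continuation just revisits them. So no valid plan exists.

impossible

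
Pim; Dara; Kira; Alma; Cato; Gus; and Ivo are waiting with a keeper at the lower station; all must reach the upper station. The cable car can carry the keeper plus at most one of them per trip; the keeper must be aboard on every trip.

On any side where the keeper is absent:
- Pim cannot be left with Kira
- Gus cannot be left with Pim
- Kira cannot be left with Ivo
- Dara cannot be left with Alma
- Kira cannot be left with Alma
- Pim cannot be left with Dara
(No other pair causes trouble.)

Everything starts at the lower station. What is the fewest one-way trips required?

impossible

Whatever the first load, the items left behind include a forbidden pair without the keeper. No opening move is safe, so no plan exists.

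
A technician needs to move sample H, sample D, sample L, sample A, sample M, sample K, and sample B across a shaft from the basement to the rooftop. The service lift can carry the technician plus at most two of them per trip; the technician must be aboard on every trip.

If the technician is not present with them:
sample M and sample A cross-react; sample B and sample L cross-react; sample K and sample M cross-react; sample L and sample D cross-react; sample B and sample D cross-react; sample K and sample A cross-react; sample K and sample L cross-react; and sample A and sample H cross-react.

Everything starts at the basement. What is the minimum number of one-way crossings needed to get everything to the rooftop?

Whatever the first load, the items left behind include a forbidden pair without the technician. No opening move is safe, so no plan exists.

impossible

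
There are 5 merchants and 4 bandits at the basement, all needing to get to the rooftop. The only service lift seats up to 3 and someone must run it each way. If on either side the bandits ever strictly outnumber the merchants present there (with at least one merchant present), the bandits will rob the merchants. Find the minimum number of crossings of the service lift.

Counting alone: each trip to the rooftop takes at most 3 across and each return brings at least 1 back, so after t trips out (and t−1 returns) at most 3t − (t−1) of the 9 are across; that first reaches 9 at t = 4, so at least 7 crossings are needed.
The plan below uses exactly 7 crossings, so it is optimal:
1. 3 bandits → the rooftop.  (the basement: 5M 1B; the rooftop: 0M 3B)
2. 1 bandit ← the basement.  (the basement: 5M 2B; the rooftop: 0M 2B)
3. 3 merchants → the rooftop.  (the basement: 2M 2B; the rooftop: 3M 2B)
4. 1 merchant ← the basement.  (the basement: 3M 2B; the rooftop: 2M 2B)
5. 2 merchants and 1 bandit → the rooftop.  (the basement: 1M 1B; the rooftop: 4M 3B)
6. 1 merchant ← the basement.  (the basement: 2M 1B; the rooftop: 3M 3B)
7. 2 merchants and 1 bandit → the rooftop.  (the basement: 0M 0B; the rooftop: 5M 4B)

7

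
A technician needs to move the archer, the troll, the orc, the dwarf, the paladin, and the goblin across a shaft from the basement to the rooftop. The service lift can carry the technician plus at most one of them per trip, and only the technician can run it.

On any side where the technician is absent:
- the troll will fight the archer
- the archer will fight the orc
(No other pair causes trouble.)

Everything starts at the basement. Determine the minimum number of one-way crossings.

13

Counting alone: the technician can take at most 1 across per trip to the rooftop, so moving all 6 needs at least 6 loaded trips out, with a return between consecutive ones — at least 11 crossings.
The safety rule pushes this higher. Following every safe sequence of crossings, the most of the 6 that can be at the rooftop as the service lift arrives there on crossing 11 is 5 — never all 6.
So no plan with fewer than 13 crossings exists, and this one achieves 13:
1. Technician goes to the rooftop with the archer.
2. Technician goes back to the basement alone.
3. Technician goes to the rooftop with the troll.
4. Technician goes back to the basement with the archer.
5. Technician goes to the rooftop with the orc.
6. Technician goes back to the basement alone.
7. Technician goes to the rooftop with the dwarf.
8. Technician goes back to the basement alone.
9. Technician goes to the rooftop with the paladin.
10. Technician goes back to the basement alone.
11. Technician goes to the rooftop with the goblin.
12. Technician goes back to the basement alone.
13. Technician goes to the rooftop with the archer.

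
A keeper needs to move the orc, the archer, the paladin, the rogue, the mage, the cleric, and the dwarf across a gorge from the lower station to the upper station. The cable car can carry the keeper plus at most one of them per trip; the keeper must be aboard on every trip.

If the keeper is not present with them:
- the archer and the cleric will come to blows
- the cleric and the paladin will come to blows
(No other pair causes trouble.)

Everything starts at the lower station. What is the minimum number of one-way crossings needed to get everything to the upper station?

Counting alone: the keeper can take at most 1 across per trip to the upper station, so moving all 7 needs at least 7 loaded trips out, with a return between consecutive ones — at least 13 crossings.
The safety rule pushes this higher. Following every safe sequence of crossings, the most of the 7 that can be at the upper station as the cable car arrives there on crossing 13 is 6 — never all 7.
So no plan with fewer than 15 crossings exists, and this one achieves 15:
1. Keeper goes to the upper station with the cleric.
2. Keeper goes back to the lower station alone.
3. Keeper goes to the upper station with the orc.
4. Keeper goes back to the lower station alone.
5. Keeper goes to the upper station with the archer.
6. Keeper goes back to the lower station with the cleric.
7. Keeper goes to the upper station with the paladin.
8. Keeper goes back to the lower station alone.
9. Keeper goes to the upper station with the rogue.
10. Keeper goes back to the lower station alone.
11. Keeper goes to the upper station with the mage.
12. Keeper goes back to the lower station alone.
13. Keeper goes to the upper station with the dwarf.
14. Keeper goes back to the lower station alone.
15. Keeper goes to the upper station with the cleric.

15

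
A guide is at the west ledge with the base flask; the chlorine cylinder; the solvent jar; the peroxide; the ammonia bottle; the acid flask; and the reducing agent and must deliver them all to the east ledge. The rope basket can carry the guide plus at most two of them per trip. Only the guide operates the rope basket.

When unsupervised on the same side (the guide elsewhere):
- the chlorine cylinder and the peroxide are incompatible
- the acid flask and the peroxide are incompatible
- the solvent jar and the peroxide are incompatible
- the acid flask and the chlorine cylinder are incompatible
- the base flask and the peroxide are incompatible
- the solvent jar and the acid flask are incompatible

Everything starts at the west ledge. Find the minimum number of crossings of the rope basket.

11

Counting alone: the guide can take at most 2 across per trip to the east ledge, so moving all 7 needs at least 4 loaded trips out, with a return between consecutive ones — at least 7 crossings.
The safety rule pushes this higher. Following every safe sequence of crossings, the most of the 7 that can be at the east ledge as the rope basket arrives there on crossings 7, 9 is 5, 6 respectively — never all 7.
So no plan with fewer than 11 crossings exists, and this one achieves 11:
1. Guide goes to the east ledge with the acid flask and the peroxide.  [the west ledge: the ammonia bottle, the base flask, the chlorine cylinder, the reducing agent, the solvent jar | the east ledge: the acid flask, the peroxide]
2. Guide goes back to the west ledge with the peroxide.  [the west ledge: the ammonia bottle, the base flask, the chlorine cylinder, the peroxide, the reducing agent, the solvent jar | the east ledge: the acid flask]
3. Guide goes to the east ledge with the base flask and the peroxide.  [the west ledge: the ammonia bottle, the chlorine cylinder, the reducing agent, the solvent jar | the east ledge: the acid flask, the base flask, the peroxide]
4. Guide goes back to the west ledge with the peroxide.  [the west ledge: the ammonia bottle, the chlorine cylinder, the peroxide, the reducing agent, the solvent jar | the east ledge: the acid flask, the base flask]
5. Guide goes to the east ledge with the chlorine cylinder and the solvent jar.  [the west ledge: the ammonia bottle, the peroxide, the reducing agent | the east ledge: the acid flask, the base flask, the chlorine cylinder, the solvent jar]
6. Guide goes back to the west ledge with the acid flask.  [the west ledge: the acid flask, the ammonia bottle, the peroxide, the reducing agent | the east ledge: the base flask, the chlorine cylinder, the solvent jar]
7. Guide goes to the east ledge with the ammonia bottle and the peroxide.  [the west ledge: the acid flask, the reducing agent | the east ledge: the ammonia bottle, the base flask, the chlorine cylinder, the peroxide, the solvent jar]
8. Guide goes back to the west ledge with the peroxide.  [the west ledge: the acid flask, the peroxide, the reducing agent | the east ledge: the ammonia bottle, the base flask, the chlorine cylinder, the solvent jar]
9. Guide goes to the east ledge with the peroxide and the reducing agent.  [the west ledge: the acid flask | the east ledge: the ammonia bottle, the base flask, the chlorine cylinder, the peroxide, the reducing agent, the solvent jar]
10. Guide goes back to the west ledge with the peroxide.  [the west ledge: the acid flask, the peroxide | the east ledge: the ammonia bottle, the base flask, the chlorine cylinder, the reducing agent, the solvent jar]
11. Guide goes to the east ledge with the acid flask and the peroxide.  [the west ledge: — | the east ledge: the acid flask, the ammonia bottle, the base flask, the chlorine cylinder, the peroxide, the reducing agent, the solvent jar]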